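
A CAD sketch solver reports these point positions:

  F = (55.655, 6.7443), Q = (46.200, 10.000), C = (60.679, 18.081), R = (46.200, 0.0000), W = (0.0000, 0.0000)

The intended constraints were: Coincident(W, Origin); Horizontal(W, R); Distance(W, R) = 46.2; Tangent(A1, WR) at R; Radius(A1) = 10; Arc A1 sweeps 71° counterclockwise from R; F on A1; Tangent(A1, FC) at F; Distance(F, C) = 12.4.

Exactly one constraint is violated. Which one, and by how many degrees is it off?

Tangent(A1, FC) at F — off by 4.90°.

W = (0.00, 0.00) ✓; W.y = 0.00, R.y = 0.00 ✓; |WR| = 46.20 ✓; ∠(QR, RW) = 90.00° ✓; |QR| = 10.00 ✓; bearing(Q→F) − bearing(Q→R) = 71.00° ✓; |QF| = 10.00 ✓; ∠(QF, FC) = 94.90° ✗; |FC| = 12.40 ✓.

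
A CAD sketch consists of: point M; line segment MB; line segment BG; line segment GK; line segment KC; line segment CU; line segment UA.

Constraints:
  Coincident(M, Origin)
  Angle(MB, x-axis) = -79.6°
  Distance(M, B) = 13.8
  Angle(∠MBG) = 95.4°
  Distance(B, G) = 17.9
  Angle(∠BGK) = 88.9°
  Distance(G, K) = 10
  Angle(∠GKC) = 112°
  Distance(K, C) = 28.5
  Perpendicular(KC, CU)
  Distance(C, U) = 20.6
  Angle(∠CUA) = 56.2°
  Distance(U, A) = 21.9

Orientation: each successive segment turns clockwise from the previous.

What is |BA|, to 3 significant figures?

7.72

The perpendicularity gives CU at right angles to KC, so CU runs at -53.3°; with |CU| = 20.6, U = (17.9, -8.26). ∠CUA = 56.2° gives UA at -177° from the x-axis; with |UA| = 21.9, A = (-3.98, -9.37). Then |BA| = |A − B| = 7.72.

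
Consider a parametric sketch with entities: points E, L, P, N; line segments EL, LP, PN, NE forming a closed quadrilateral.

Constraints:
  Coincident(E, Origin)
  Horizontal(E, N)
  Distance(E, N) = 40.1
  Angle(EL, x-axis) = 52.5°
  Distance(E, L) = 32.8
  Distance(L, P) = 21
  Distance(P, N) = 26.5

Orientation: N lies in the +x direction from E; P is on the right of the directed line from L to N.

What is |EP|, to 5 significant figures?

15.388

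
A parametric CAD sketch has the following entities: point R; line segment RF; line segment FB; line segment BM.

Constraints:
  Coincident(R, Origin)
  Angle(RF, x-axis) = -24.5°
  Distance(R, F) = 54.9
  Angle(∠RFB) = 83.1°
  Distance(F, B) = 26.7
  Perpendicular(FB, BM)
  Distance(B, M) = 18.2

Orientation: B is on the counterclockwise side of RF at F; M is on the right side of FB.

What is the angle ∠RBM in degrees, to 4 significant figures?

159.8°

R is at the origin; RF runs at -24.5° with length 54.9, so F = 54.9·(cos -24.5°, sin -24.5°) = (49.96, -22.77). ∠RFB = 83.1°, so FB runs at -24.5° + (180° − 83.1°) = 72.40° from the x-axis; with |FB| = 26.7, B = F + 26.7·(cos 72.40°, sin 72.40°) = (58.03, 2.684). The perpendicularity gives BM at right angles to FB; with |BM| = 18.2 on the right of FB, M = B + 18.2·(0.9532, -0.3024) = (75.38, -2.820). Then cos ∠RBM = BR·BM / (|BR||BM|), giving 159.8°.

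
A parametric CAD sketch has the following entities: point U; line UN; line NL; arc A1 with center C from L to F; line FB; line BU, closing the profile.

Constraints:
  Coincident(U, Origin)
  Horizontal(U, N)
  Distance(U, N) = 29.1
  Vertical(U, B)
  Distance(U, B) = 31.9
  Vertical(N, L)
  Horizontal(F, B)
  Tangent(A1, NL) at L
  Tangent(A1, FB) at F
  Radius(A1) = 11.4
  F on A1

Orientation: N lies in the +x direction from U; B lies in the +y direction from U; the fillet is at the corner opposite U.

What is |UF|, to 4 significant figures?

36.48

U is at the origin; U and N share the same y with |UN| = 29.1 and N on the +x side, so N = (29.10, 0.000). UB is vertical with |UB| = 31.9 and B on the +y side, so B = (0.000, 31.90). The virtual corner opposite U is at (29.10, 31.90). A1 meets NL tangentially, so CL is at right angles to NL and the tangent condition forces CF to be normal to FB, with radius 11.4, so the center C sits 11.4 in from both sides at C = (17.70, 20.50). That places the tangent points at L = (29.10, 20.50) on NL and F = (17.70, 31.90) on FB. Then |UF| = |F − U| = 36.48.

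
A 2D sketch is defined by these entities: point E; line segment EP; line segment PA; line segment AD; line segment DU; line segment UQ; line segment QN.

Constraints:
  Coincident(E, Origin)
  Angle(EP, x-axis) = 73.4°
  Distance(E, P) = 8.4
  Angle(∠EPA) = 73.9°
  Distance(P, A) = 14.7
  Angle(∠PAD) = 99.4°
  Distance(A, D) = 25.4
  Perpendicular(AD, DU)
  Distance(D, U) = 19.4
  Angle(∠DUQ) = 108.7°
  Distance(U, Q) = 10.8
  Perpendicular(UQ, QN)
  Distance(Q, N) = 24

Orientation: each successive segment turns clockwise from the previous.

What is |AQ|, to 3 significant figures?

27.4

E is at the origin; EP runs at 73.4° with length 8.4, so P = (2.40, 8.05). ∠EPA = 73.9° gives PA at -32.7° from the x-axis; with |PA| = 14.7, A = (14.8, 0.108). ∠PAD = 99.4° gives AD at -113° from the x-axis; with |AD| = 25.4, D = (4.72, -23.2). AD ⟂ DU, so DU runs at 157°; with |DU| = 19.4, U = (-13.1, -15.5). ∠DUQ = 108.7° gives UQ at 85.4° from the x-axis; with |UQ| = 10.8, Q = (-12.2, -4.78). Then |AQ| = |Q − A| = 27.4.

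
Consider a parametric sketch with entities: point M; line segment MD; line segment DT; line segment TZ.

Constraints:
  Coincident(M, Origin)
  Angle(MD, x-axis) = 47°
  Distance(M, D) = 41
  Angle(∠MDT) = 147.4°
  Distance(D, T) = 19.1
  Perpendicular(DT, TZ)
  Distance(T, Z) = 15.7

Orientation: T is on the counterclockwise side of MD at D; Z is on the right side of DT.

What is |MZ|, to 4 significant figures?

65.62

M is at the origin; MD runs at 47.0° with length 41.0, so D = 41.0·(cos 47.0°, sin 47.0°) = (27.96, 29.99). ∠MDT = 147.4°, so DT runs at 47.0° + (180° − 147.4°) = 79.60° from the x-axis; with |DT| = 19.1, T = D + 19.1·(cos 79.60°, sin 79.60°) = (31.41, 48.77). The perpendicularity gives TZ at right angles to DT; with |TZ| = 15.7 on the right of DT, Z = T + 15.7·(0.9836, -0.1805) = (46.85, 45.94). Then |MZ| = |Z − M| = 65.62.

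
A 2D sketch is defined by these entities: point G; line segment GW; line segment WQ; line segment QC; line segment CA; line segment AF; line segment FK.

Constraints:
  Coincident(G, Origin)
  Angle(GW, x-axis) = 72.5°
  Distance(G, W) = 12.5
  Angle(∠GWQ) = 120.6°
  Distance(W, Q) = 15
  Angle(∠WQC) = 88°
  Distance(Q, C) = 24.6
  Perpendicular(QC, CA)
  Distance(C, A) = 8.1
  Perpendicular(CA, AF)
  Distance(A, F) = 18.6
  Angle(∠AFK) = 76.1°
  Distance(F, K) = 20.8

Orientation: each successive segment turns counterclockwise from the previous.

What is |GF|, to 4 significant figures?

14.00

QC is perpendicular to CA, so CA runs at -46.10°; with |CA| = 8.1, A = (-18.37, 0.1920). CA is perpendicular to AF, so AF runs at 43.90°; with |AF| = 18.6, F = (-4.965, 13.09). Then |GF| = |F − G| = 14.00.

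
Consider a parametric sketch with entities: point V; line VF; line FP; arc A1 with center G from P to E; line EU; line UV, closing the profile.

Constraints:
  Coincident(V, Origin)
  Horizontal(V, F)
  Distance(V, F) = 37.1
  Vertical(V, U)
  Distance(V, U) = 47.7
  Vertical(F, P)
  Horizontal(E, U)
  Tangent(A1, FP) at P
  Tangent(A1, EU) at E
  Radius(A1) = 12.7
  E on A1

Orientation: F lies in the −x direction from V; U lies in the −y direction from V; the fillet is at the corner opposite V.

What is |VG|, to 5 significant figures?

42.666

V and U share the same x with |VU| = 47.7 and U on the −y side, so U = (0.0000, -47.700). The virtual corner opposite V is at (-37.100, -47.700). The tangent condition forces GP to be normal to FP and A1 meets EU tangentially, so GE is at right angles to EU, with radius 12.7, so the center G sits 12.7 in from both sides at G = (-24.400, -35.000). Then |VG| = |G − V| = 42.666.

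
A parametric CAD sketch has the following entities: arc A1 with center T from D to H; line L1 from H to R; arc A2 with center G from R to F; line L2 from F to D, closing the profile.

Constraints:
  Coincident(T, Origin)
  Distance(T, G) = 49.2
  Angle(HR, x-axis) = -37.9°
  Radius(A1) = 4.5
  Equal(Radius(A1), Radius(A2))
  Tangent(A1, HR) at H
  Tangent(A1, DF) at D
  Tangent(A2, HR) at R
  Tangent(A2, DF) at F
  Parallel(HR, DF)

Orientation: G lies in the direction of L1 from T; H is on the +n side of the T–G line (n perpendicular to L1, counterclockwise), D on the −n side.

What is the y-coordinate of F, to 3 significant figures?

-33.8

The slot axis is L1's direction at -37.9°, so u = (cos -37.9°, sin -37.9°) = (0.789, -0.614) and n = (−sin -37.9°, cos -37.9°) = (0.614, 0.789). T is at the origin and G lies 49.2 along u from T, so G = 49.2·u = (38.8, -30.2). Tangency of A1 to both parallel lines with radius 4.5 puts H and D at T ± 4.5·n: H = (2.76, 3.55), D = (-2.76, -3.55). Equal radii place R and F the same way about G: R = G + 4.5·n = (41.6, -26.7), F = G − 4.5·n = (36.1, -33.8). So F.y = -33.8.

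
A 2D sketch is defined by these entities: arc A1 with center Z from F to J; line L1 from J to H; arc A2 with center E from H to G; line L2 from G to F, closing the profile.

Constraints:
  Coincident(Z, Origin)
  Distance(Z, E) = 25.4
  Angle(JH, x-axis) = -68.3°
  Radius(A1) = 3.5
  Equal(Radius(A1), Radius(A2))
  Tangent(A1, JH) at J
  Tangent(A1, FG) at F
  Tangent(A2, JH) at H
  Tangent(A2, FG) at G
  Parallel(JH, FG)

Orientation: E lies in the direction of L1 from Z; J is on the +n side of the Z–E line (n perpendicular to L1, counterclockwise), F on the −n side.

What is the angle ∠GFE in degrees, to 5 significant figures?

7.8457°

The slot axis is L1's direction at -68.3°, so u = (cos -68.3°, sin -68.3°) = (0.36975, -0.92913) and n = (−sin -68.3°, cos -68.3°) = (0.92913, 0.36975). Z is at the origin and E lies 25.4 along u from Z, so E = 25.4·u = (9.3916, -23.600). Tangency of A1 to both parallel lines with radius 3.5 puts J and F at Z ± 3.5·n: J = (3.2520, 1.2941), F = (-3.2520, -1.2941). Equal radii place H and G the same way about E: H = E + 3.5·n = (12.644, -22.306), G = E − 3.5·n = (6.1396, -24.894). Then cos ∠GFE = FG·FE / (|FG||FE|), giving 7.8457°.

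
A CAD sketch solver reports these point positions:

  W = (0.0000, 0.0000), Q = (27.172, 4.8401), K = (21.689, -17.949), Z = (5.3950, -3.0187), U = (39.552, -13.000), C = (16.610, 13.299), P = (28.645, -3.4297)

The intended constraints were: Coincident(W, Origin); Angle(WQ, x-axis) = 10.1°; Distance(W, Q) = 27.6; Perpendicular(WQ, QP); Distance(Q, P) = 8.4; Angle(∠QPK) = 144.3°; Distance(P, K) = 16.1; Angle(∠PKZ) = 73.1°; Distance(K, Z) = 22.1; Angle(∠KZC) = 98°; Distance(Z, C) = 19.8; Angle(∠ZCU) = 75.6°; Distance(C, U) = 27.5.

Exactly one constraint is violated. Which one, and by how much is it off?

Distance(C, U) = 27.5 — off by 7.40.

W = (0.00, 0.00) ✓; WQ at 10.10° ✓; |WQ| = 27.60 ✓; ∠(WQ, QP) = 90.00° ✓; |QP| = 8.400 ✓; ∠QPK = 144.3° ✓; |PK| = 16.10 ✓; ∠PKZ = 73.10° ✓; |KZ| = 22.10 ✓; ∠KZC = 98.00° ✓; |ZC| = 19.80 ✓; ∠ZCU = 75.60° ✓; |CU| = 34.90 ✗.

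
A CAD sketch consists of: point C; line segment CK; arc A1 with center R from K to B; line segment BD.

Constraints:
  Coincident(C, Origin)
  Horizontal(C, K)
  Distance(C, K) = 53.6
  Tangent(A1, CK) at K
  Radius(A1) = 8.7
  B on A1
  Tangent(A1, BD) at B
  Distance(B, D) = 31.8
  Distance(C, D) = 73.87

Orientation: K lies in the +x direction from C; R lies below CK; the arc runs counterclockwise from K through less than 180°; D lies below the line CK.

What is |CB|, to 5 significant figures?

47.821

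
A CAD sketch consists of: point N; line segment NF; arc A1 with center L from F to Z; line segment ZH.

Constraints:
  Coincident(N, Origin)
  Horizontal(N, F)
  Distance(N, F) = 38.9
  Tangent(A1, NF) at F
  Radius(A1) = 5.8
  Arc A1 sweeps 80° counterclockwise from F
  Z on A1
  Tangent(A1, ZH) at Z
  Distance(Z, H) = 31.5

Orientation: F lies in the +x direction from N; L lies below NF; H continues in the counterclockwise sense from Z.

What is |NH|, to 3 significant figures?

45.3

On A1, F sits at bearing 90° from L; an 80° counterclockwise sweep puts Z at bearing 170°, so Z = L + 5.8·(cos 170°, sin 170°) = (33.2, -4.79). Tangency of A1 to ZH means the radius LZ is perpendicular to ZH, so ZH runs along (−sin 170°, cos 170°); with |ZH| = 31.5, H = (27.7, -35.8). Then |NH| = |H − N| = 45.3.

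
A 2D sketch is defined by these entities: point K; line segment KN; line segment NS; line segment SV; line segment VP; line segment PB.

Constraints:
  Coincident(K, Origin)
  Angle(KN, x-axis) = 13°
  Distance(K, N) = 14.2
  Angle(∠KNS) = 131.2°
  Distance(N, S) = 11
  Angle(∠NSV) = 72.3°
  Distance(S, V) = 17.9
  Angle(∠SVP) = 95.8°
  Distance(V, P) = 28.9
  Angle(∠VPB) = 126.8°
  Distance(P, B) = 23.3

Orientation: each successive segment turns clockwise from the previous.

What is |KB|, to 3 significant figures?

31.1

K is at the origin; KN runs at 13.0° with length 14.2, so N = (13.8, 3.19). ∠KNS = 131.2° gives NS at -35.8° from the x-axis; with |NS| = 11.0, S = (22.8, -3.24). ∠NSV = 72.3° gives SV at -144° from the x-axis; with |SV| = 17.9, V = (8.37, -13.9). ∠SVP = 95.8° gives VP at 132° from the x-axis; with |VP| = 28.9, P = (-11.1, 7.49). ∠VPB = 126.8° gives PB at 79.1° from the x-axis; with |PB| = 23.3, B = (-6.68, 30.4). Then |KB| = |B − K| = 31.1.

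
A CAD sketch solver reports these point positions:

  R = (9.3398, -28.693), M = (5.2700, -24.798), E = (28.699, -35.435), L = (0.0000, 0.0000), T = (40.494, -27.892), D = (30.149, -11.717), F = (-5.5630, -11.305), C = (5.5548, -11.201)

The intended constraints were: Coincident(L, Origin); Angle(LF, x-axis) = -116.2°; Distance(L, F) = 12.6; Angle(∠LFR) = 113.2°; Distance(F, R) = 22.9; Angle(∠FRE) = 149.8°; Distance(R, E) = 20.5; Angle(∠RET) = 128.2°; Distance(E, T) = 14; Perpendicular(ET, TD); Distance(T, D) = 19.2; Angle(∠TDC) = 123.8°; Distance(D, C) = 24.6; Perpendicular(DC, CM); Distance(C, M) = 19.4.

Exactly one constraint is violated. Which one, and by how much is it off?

Distance(C, M) = 19.4 — off by 5.80.

L = (0.00, 0.00) ✓; LF at -116.2° ✓; |LF| = 12.60 ✓; ∠LFR = 113.2° ✓; |FR| = 22.90 ✓; ∠FRE = 149.8° ✓; |RE| = 20.50 ✓; ∠RET = 128.2° ✓; |ET| = 14.00 ✓; ∠(ET, TD) = 90.00° ✓; |TD| = 19.20 ✓; ∠TDC = 123.8° ✓; |DC| = 24.60 ✓; ∠(DC, CM) = 90.00° ✓; |CM| = 13.60 ✗.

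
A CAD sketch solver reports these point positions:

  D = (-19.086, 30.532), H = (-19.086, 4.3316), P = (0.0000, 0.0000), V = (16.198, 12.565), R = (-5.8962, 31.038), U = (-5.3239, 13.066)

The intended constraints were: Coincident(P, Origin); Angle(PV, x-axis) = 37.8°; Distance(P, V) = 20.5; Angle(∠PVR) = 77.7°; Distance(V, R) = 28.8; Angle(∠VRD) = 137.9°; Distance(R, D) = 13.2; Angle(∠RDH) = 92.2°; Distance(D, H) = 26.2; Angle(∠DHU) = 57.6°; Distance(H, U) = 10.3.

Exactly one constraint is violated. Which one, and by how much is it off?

Distance(H, U) = 10.3 — off by 6.00.

P = (0.00, 0.00) ✓; PV at 37.80° ✓; |PV| = 20.50 ✓; ∠PVR = 77.70° ✓; |VR| = 28.80 ✓; ∠VRD = 137.9° ✓; |RD| = 13.20 ✓; ∠RDH = 92.20° ✓; |DH| = 26.20 ✓; ∠DHU = 57.60° ✓; |HU| = 16.30 ✗.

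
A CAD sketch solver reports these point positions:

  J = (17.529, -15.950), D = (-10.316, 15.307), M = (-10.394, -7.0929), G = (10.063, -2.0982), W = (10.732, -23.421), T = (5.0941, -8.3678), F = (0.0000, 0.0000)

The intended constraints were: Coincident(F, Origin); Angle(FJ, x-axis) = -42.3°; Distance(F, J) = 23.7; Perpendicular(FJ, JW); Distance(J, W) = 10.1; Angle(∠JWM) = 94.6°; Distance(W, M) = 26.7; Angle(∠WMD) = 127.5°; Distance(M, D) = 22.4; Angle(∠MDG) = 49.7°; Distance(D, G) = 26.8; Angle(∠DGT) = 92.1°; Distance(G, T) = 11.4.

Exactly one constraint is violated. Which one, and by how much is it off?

Distance(G, T) = 11.4 — off by 3.40.

F = (0.00, 0.00) ✓; FJ at -42.30° ✓; |FJ| = 23.70 ✓; ∠(FJ, JW) = 90.00° ✓; |JW| = 10.10 ✓; ∠JWM = 94.60° ✓; |WM| = 26.70 ✓; ∠WMD = 127.5° ✓; |MD| = 22.40 ✓; ∠MDG = 49.70° ✓; |DG| = 26.80 ✓; ∠DGT = 92.10° ✓; |GT| = 8.000 ✗.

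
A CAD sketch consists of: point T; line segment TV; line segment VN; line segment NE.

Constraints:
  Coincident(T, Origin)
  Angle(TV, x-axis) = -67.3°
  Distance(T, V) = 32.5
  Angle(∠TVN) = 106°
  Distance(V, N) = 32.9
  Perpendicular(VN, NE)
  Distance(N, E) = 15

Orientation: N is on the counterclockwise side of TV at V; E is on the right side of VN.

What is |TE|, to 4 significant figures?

62.37

T is at the origin; TV runs at -67.3° with length 32.5, so V = 32.5·(cos -67.3°, sin -67.3°) = (12.54, -29.98). ∠TVN = 106.0°, so VN runs at -67.3° + (180° − 106.0°) = 6.700° from the x-axis; with |VN| = 32.9, N = V + 32.9·(cos 6.700°, sin 6.700°) = (45.22, -26.14). VN ⟂ NE; with |NE| = 15.0 on the right of VN, E = N + 15.0·(0.1167, -0.9932) = (46.97, -41.04). Then |TE| = |E − T| = 62.37.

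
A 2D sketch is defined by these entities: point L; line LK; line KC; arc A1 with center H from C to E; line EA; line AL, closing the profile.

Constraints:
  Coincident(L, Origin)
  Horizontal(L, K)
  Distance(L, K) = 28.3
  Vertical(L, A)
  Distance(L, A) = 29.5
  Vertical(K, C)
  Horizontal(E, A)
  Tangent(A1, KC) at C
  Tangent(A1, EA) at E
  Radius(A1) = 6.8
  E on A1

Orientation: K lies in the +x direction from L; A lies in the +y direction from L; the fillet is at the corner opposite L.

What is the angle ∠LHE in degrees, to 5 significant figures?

136.56°

L is at the origin; LK is horizontal with |LK| = 28.3 and K on the +x side, so K = (28.300, 0.0000). L and A share the same x with |LA| = 29.5 and A on the +y side, so A = (0.0000, 29.500). The virtual corner opposite L is at (28.300, 29.500). The tangent condition forces HC to be normal to KC and A1 meets EA tangentially, so HE is at right angles to EA, with radius 6.8, so the center H sits 6.8 in from both sides at H = (21.500, 22.700). That places the tangent points at C = (28.300, 22.700) on KC and E = (21.500, 29.500) on EA. Then cos ∠LHE = HL·HE / (|HL||HE|), giving 136.56°.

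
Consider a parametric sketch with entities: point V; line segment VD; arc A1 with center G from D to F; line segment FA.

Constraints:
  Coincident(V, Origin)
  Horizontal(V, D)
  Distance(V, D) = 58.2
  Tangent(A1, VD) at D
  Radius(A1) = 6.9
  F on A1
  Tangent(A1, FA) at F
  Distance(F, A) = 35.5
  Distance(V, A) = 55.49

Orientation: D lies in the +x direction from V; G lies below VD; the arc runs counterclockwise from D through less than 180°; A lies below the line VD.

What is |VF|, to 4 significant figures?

51.88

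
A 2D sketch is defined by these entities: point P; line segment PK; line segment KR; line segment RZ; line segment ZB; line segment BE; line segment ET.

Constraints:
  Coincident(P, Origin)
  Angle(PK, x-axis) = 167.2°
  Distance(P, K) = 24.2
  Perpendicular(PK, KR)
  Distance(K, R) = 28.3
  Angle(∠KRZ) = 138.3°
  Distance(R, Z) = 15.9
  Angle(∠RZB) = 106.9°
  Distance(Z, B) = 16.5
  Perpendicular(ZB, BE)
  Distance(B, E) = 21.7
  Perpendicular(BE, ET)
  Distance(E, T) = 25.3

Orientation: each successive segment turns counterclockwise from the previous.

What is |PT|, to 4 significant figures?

39.08

ZB is perpendicular to BE, so BE runs at 102.0°; with |BE| = 21.7, E = (-10.56, -11.50). The perpendicularity gives ET at right angles to BE, so ET runs at -168.0°; with |ET| = 25.3, T = (-35.30, -16.76). Then |PT| = |T − P| = 39.08.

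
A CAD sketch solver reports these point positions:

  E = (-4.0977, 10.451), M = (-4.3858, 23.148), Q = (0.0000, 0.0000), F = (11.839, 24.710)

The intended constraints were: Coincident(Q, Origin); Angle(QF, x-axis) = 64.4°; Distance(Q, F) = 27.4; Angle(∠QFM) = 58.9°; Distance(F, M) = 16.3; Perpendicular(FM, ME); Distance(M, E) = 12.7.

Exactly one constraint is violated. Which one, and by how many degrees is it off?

Perpendicular(FM, ME) — off by 4.20°.

Q = (0.00, 0.00) ✓; QF at 64.40° ✓; |QF| = 27.40 ✓; ∠QFM = 58.90° ✓; |FM| = 16.30 ✓; ∠(FM, ME) = 85.80° ✗; |ME| = 12.70 ✓.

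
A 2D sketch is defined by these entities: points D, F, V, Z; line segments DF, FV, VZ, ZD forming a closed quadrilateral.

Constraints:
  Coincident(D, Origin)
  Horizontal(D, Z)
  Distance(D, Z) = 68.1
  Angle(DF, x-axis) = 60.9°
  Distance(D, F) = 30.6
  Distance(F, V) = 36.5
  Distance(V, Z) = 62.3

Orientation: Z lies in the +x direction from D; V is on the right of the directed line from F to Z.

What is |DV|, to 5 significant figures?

10.867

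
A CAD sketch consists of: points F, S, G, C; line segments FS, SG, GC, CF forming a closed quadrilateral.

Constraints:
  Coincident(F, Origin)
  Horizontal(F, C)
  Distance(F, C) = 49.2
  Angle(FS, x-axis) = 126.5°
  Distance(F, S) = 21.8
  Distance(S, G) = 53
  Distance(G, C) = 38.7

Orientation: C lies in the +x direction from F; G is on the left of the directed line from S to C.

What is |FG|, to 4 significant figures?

51.66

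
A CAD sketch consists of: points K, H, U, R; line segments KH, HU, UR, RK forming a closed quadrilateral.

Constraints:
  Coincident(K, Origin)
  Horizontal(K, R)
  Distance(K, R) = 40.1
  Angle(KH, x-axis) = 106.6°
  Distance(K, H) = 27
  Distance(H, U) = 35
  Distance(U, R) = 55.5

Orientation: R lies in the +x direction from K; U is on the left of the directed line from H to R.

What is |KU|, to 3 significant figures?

53.4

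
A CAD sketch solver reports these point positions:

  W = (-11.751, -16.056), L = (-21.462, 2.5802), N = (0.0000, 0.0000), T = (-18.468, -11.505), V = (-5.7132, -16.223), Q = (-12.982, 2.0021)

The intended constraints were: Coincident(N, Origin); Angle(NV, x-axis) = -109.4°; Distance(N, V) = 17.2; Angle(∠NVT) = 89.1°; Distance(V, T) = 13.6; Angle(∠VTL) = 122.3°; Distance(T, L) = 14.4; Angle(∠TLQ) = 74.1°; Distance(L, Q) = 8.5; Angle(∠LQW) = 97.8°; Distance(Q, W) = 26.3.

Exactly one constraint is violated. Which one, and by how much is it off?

Distance(Q, W) = 26.3 — off by 8.20.

N = (0.00, 0.00) ✓; NV at -109.4° ✓; |NV| = 17.20 ✓; ∠NVT = 89.10° ✓; |VT| = 13.60 ✓; ∠VTL = 122.3° ✓; |TL| = 14.40 ✓; ∠TLQ = 74.10° ✓; |LQ| = 8.500 ✓; ∠LQW = 97.80° ✓; |QW| = 18.10 ✗.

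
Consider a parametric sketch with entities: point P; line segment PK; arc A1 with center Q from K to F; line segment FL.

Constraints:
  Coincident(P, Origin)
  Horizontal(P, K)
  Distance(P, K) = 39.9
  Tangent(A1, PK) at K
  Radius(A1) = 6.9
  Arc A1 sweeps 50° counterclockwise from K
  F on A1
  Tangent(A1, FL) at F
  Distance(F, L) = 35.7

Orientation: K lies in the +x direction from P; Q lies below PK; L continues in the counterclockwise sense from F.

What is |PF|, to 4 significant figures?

34.70

P is at the origin; PK is horizontal with |PK| = 39.9 and K on the +x side, so K = (39.90, 0.000). Tangency of A1 to PK means the radius QK is perpendicular to PK, so Q = K + (0, -6.9) = (39.90, -6.900). On A1, K sits at bearing 90° from Q; a 50° counterclockwise sweep puts F at bearing 140°, so F = Q + 6.9·(cos 140°, sin 140°) = (34.61, -2.465). Then |PF| = |F − P| = 34.70.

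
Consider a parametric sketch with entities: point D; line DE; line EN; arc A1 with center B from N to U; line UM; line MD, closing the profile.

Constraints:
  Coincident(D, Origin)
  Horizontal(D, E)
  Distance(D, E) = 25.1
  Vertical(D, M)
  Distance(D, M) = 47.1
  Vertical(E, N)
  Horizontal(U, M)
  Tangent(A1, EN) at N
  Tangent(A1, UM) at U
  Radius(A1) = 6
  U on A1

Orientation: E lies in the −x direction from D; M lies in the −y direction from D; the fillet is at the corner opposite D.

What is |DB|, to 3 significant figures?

45.3

DM is vertical with |DM| = 47.1 and M on the −y side, so M = (0.00, -47.1). The virtual corner opposite D is at (-25.1, -47.1). Tangency of A1 to EN means the radius BN is perpendicular to EN and tangency of A1 to UM means the radius BU is perpendicular to UM, with radius 6.0, so the center B sits 6.0 in from both sides at B = (-19.1, -41.1). Then |DB| = |B − D| = 45.3.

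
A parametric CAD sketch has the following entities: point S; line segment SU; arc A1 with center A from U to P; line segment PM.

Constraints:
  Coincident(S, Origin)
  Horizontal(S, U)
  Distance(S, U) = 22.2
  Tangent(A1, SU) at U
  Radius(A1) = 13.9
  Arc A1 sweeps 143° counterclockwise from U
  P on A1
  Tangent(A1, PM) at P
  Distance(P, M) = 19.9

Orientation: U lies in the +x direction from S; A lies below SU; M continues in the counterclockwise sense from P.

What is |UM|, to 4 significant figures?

37.74

S is at the origin; SU is horizontal with |SU| = 22.2 and U on the +x side, so U = (22.20, 0.000). Tangency of A1 to SU means the radius AU is perpendicular to SU, so A = U + (0, -13.9) = (22.20, -13.90). On A1, U sits at bearing 90° from A; a 143° counterclockwise sweep puts P at bearing 233°, so P = A + 13.9·(cos 233°, sin 233°) = (13.83, -25.00). Since A1 is tangent to PM there, AP ⟂ PM, so PM runs along (−sin 233°, cos 233°); with |PM| = 19.9, M = (29.73, -36.98). Then |UM| = |M − U| = 37.74.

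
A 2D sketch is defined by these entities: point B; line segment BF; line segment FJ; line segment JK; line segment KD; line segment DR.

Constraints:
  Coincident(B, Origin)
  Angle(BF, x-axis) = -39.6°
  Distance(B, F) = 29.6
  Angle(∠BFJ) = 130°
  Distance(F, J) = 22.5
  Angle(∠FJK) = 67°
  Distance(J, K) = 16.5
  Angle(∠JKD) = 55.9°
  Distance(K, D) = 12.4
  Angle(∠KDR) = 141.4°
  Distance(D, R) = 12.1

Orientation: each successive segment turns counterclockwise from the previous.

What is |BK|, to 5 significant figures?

35.869

∠BFJ = 130.0° gives FJ at 10.400° from the x-axis; with |FJ| = 22.5, J = (44.938, -14.806). ∠FJK = 67.0° gives JK at 123.40° from the x-axis; with |JK| = 16.5, K = (35.855, -1.0311). Then |BK| = |K − B| = 35.869.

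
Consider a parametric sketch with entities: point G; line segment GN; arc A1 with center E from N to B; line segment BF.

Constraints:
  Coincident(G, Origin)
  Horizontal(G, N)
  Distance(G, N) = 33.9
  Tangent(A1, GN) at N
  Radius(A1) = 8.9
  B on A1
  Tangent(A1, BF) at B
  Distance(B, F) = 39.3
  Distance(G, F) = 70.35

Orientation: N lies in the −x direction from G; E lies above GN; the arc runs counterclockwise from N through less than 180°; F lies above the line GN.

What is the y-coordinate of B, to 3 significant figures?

15.3

Checks: |EB| = 8.900 ✓; ∠(EB, BF) = 90.00° ✓; |BF| = 39.30 ✓; |GF| = 70.35 ✓.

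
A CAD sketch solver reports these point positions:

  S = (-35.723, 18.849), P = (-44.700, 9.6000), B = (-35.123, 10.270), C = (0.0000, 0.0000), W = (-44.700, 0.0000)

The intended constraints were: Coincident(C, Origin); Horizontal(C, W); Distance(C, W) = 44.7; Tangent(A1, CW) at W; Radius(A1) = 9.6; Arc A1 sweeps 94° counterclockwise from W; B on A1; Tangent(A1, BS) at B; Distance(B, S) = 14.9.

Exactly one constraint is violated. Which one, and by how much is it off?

Distance(B, S) = 14.9 — off by 6.30.

C = (0.00, 0.00) ✓; C.y = 0.00, W.y = 0.00 ✓; |CW| = 44.70 ✓; ∠(PW, WC) = 90.00° ✓; |PW| = 9.600 ✓; bearing(P→B) − bearing(P→W) = 94.00° ✓; |PB| = 9.600 ✓; ∠(PB, BS) = 90.00° ✓; |BS| = 8.600 ✗.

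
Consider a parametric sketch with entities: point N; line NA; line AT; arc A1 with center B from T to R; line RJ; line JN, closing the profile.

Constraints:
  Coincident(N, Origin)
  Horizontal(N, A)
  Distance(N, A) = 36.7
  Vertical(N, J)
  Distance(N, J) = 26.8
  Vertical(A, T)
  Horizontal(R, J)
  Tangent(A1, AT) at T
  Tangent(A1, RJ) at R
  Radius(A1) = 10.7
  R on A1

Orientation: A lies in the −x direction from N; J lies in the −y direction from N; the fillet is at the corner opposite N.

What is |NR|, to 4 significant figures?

37.34

N is at the origin; N and A share the same y with |NA| = 36.7 and A on the −x side, so A = (-36.70, 0.000). NJ is vertical with |NJ| = 26.8 and J on the −y side, so J = (0.000, -26.80). The virtual corner opposite N is at (-36.70, -26.80). The tangent condition forces BT to be normal to AT and since A1 is tangent to RJ there, BR ⟂ RJ, with radius 10.7, so the center B sits 10.7 in from both sides at B = (-26.00, -16.10). That places the tangent points at T = (-36.70, -16.10) on AT and R = (-26.00, -26.80) on RJ. Then |NR| = |R − N| = 37.34.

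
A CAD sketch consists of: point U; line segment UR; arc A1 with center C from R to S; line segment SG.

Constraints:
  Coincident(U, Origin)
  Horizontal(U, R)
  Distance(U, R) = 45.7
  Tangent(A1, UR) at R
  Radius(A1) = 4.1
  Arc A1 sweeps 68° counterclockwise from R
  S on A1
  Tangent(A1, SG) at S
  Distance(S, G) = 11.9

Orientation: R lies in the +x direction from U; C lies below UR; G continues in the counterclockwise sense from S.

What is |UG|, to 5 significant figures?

39.833

U is at the origin; U and R share the same y with |UR| = 45.7 and R on the +x side, so R = (45.700, 0.0000). Since A1 is tangent to UR there, CR ⟂ UR, so C = R + (0, -4.1) = (45.700, -4.1000). On A1, R sits at bearing 90° from C; a 68° counterclockwise sweep puts S at bearing 158°, so S = C + 4.1·(cos 158°, sin 158°) = (41.899, -2.5641). A1 meets SG tangentially, so CS is at right angles to SG, so SG runs along (−sin 158°, cos 158°); with |SG| = 11.9, G = (37.441, -13.598). Then |UG| = |G − U| = 39.833.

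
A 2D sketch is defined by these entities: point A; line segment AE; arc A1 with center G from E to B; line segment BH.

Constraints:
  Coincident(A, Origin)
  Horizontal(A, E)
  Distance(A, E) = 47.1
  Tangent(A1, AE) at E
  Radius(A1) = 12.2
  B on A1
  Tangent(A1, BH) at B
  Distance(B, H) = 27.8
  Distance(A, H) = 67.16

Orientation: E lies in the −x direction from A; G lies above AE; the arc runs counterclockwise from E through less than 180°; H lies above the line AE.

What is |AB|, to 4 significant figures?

41.52

A is at the origin; A and E share the same y with |AE| = 47.1 and E on the −x side, so E = (-47.10, 0.000). Tangency of A1 to AE means the radius GE is perpendicular to AE, so G = E + (0, 12.2) = (-47.10, 12.20). Since GB ⟂ BH (tangency), |GH| = √(12.2² + 27.8²) = 30.36 regardless of where B sits on A1. So H lies on both circle(A, 67.16) and circle(G, 30.36); the above-AE intersection is H = (-52.32, 42.11). B is the foot of the tangent from H: B = (-36.94, 18.95).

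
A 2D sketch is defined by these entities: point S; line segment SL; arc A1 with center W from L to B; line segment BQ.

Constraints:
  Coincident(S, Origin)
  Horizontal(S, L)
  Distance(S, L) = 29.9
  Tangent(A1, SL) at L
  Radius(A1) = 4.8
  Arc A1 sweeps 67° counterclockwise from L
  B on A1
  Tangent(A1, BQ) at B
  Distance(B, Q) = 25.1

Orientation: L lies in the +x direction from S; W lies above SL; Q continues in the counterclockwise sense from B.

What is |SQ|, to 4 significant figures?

51.23

S is at the origin; SL is horizontal with |SL| = 29.9 and L on the +x side, so L = (29.90, 0.000). The tangent condition forces WL to be normal to SL, so W = L + (0, 4.8) = (29.90, 4.800). On A1, L sits at bearing -90° from W; a 67° counterclockwise sweep puts B at bearing -23°, so B = W + 4.8·(cos -23°, sin -23°) = (34.32, 2.924). The tangent condition forces WB to be normal to BQ, so BQ runs along (−sin -23°, cos -23°); with |BQ| = 25.1, Q = (44.13, 26.03). Then |SQ| = |Q − S| = 51.23.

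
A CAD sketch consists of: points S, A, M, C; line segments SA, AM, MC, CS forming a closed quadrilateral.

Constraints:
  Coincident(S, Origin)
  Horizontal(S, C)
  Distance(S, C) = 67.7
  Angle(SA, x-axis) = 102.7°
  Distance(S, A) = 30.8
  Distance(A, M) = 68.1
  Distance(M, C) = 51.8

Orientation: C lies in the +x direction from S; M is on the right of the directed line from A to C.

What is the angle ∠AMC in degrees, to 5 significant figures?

82.899°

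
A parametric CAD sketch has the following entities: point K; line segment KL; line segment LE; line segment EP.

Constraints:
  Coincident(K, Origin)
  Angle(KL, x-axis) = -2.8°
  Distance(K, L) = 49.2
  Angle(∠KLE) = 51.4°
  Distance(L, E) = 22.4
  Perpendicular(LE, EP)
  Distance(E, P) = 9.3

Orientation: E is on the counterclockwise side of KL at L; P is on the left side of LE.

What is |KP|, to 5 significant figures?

30.308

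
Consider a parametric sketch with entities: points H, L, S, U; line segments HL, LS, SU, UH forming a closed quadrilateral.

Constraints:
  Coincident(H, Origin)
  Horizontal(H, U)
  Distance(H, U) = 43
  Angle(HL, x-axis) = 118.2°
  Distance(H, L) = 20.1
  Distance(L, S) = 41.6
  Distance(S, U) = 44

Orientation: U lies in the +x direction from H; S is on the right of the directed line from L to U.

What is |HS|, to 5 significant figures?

21.916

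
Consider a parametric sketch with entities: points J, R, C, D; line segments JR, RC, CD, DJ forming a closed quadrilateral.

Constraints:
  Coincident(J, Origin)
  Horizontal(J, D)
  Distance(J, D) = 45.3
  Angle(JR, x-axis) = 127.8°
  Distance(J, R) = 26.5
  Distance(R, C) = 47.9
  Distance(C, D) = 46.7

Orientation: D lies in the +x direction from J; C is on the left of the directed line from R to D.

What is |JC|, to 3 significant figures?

50.2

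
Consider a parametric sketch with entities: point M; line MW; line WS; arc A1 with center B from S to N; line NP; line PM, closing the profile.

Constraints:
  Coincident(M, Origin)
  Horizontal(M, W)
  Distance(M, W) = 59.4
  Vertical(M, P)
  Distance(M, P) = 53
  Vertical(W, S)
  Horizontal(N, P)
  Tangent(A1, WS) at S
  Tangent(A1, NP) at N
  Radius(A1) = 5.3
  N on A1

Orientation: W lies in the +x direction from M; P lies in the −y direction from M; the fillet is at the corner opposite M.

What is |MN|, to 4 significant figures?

75.74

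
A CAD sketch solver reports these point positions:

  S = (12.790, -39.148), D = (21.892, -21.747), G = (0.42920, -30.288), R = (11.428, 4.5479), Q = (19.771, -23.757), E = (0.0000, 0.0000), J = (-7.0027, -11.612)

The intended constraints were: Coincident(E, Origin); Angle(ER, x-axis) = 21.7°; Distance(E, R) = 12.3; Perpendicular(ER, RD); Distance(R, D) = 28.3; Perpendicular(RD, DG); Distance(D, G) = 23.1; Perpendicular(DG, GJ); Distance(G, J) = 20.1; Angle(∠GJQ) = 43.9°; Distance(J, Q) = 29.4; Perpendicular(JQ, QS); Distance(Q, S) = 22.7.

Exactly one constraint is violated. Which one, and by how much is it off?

Distance(Q, S) = 22.7 — off by 5.80.

E = (0.00, 0.00) ✓; ER at 21.70° ✓; |ER| = 12.30 ✓; ∠(ER, RD) = 90.00° ✓; |RD| = 28.30 ✓; ∠(RD, DG) = 90.00° ✓; |DG| = 23.10 ✓; ∠(DG, GJ) = 90.00° ✓; |GJ| = 20.10 ✓; ∠GJQ = 43.90° ✓; |JQ| = 29.40 ✓; ∠(JQ, QS) = 90.00° ✓; |QS| = 16.90 ✗.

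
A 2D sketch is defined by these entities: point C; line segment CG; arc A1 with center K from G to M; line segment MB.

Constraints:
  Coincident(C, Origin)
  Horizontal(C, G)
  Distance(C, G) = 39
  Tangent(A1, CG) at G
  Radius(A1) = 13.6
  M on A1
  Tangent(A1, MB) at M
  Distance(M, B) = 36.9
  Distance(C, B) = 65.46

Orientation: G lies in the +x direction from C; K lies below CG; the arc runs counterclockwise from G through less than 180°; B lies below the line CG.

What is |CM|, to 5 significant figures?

31.858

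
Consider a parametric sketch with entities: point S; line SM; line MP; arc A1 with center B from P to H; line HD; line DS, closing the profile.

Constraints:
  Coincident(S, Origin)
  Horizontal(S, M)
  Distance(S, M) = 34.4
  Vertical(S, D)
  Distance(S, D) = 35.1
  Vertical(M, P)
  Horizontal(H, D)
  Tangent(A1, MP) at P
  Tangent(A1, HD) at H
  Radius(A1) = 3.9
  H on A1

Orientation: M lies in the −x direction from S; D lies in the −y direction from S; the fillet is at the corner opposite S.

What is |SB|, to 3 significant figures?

43.6

SD is vertical with |SD| = 35.1 and D on the −y side, so D = (0.00, -35.1). The virtual corner opposite S is at (-34.4, -35.1). A1 meets MP tangentially, so BP is at right angles to MP and tangency of A1 to HD means the radius BH is perpendicular to HD, with radius 3.9, so the center B sits 3.9 in from both sides at B = (-30.5, -31.2). Then |SB| = |B − S| = 43.6.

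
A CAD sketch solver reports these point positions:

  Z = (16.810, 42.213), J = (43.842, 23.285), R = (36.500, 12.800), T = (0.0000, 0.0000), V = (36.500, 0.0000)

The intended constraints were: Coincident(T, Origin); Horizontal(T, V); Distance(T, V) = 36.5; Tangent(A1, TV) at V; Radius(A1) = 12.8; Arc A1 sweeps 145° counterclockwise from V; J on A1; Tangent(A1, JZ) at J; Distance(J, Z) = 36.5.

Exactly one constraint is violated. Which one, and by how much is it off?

Distance(J, Z) = 36.5 — off by 3.50.

T = (0.00, 0.00) ✓; T.y = 0.00, V.y = 0.00 ✓; |TV| = 36.50 ✓; ∠(RV, VT) = 90.00° ✓; |RV| = 12.80 ✓; bearing(R→J) − bearing(R→V) = 145.0° ✓; |RJ| = 12.80 ✓; ∠(RJ, JZ) = 90.00° ✓; |JZ| = 33.00 ✗.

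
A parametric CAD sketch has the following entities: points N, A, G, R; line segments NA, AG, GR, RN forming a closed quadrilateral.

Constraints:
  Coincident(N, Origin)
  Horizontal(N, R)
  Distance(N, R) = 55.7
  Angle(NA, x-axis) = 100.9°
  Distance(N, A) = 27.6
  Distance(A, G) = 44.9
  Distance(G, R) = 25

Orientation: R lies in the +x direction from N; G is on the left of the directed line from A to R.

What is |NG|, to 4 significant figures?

43.01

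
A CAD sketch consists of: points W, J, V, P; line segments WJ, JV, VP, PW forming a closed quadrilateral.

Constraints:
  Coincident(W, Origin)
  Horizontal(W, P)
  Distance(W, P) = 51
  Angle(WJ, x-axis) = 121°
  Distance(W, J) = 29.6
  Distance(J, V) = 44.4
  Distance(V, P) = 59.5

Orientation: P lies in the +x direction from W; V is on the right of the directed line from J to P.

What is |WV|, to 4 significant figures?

18.88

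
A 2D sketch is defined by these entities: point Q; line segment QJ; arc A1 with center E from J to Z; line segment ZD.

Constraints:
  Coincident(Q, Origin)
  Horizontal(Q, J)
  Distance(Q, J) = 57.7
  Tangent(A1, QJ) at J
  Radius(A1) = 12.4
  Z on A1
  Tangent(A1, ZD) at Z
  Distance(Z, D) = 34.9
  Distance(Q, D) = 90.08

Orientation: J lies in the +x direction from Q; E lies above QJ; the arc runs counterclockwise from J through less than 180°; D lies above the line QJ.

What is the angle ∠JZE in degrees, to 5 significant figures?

53.261°

Checks: |QJ| = 57.70 ✓; |EZ| = 12.40 ✓; ∠(EZ, ZD) = 90.00° ✓; |ZD| = 34.90 ✓; |QD| = 90.08 ✓.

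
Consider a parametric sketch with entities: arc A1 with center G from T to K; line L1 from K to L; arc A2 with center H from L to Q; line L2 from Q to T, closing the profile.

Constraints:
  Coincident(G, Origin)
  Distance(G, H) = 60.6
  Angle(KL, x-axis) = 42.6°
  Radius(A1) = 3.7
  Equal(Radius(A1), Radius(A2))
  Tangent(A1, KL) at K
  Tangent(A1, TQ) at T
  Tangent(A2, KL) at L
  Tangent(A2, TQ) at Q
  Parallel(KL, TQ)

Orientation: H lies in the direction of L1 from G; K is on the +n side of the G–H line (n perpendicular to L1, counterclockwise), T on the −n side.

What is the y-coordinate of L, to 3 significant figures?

43.7

The slot axis is L1's direction at 42.6°, so u = (cos 42.6°, sin 42.6°) = (0.736, 0.677) and n = (−sin 42.6°, cos 42.6°) = (-0.677, 0.736). G is at the origin and H lies 60.6 along u from G, so H = 60.6·u = (44.6, 41.0). Tangency of A1 to both parallel lines with radius 3.7 puts K and T at G ± 3.7·n: K = (-2.50, 2.72), T = (2.50, -2.72). Equal radii place L and Q the same way about H: L = H + 3.7·n = (42.1, 43.7), Q = H − 3.7·n = (47.1, 38.3). So L.y = 43.7.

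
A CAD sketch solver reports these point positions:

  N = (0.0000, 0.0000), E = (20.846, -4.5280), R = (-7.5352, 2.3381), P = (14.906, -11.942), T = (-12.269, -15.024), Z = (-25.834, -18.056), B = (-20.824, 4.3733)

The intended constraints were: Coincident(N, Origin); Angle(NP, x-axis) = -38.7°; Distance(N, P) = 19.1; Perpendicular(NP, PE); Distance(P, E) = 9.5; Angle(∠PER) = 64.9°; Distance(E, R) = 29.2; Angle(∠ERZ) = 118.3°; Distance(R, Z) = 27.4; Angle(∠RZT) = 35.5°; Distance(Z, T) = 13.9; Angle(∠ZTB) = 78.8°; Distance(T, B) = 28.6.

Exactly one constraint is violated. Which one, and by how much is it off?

Distance(T, B) = 28.6 — off by 7.40.

N = (0.00, 0.00) ✓; NP at -38.70° ✓; |NP| = 19.10 ✓; ∠(NP, PE) = 90.00° ✓; |PE| = 9.500 ✓; ∠PER = 64.90° ✓; |ER| = 29.20 ✓; ∠ERZ = 118.3° ✓; |RZ| = 27.40 ✓; ∠RZT = 35.50° ✓; |ZT| = 13.90 ✓; ∠ZTB = 78.80° ✓; |TB| = 21.20 ✗.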